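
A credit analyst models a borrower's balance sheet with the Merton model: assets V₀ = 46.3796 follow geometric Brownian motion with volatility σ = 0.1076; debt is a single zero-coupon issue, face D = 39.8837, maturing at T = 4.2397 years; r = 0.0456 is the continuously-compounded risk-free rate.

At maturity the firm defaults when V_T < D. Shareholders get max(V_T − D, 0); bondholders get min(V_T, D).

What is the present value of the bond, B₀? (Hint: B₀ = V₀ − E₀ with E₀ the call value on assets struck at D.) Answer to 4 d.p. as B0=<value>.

B0=32.6495

d₁ = [ln(V₀/D) + (r + σ²/2)T] / (σ√T)
   = [ln(46.3796/39.8837) + (0.0456 + 0.5·0.1076²)·4.2397] / (0.1076·√4.2397)
   = [0.150892 + 0.217873] / 0.221554 = 1.664448
d₂ = d₁ − σ√T = 1.664448 − 0.221554 = 1.442894
N(d₁) = 0.951989,  N(d₂) = 0.925475,  e^(−rT) = 0.824210
E₀ = V₀·N(d₁) − D·e^(−rT)·N(d₂)
   = 46.3796·0.951989 − 39.8837·0.824210·0.925475 = 13.730147
B₀ = V₀ − E₀ = 46.3796 − 13.730147 = 32.649453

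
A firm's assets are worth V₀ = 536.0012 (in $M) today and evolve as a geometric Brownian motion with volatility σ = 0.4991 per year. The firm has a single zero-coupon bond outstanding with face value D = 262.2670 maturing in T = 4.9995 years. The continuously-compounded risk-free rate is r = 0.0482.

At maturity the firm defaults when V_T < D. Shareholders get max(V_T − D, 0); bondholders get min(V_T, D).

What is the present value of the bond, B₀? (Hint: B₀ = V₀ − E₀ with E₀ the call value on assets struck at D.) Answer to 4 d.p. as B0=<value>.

d₁ = [ln(V₀/D) + (r + σ²/2)T] / (σ√T)
   = [ln(536.0012/262.2670) + (0.0482 + 0.5·0.4991²)·4.9995] / (0.4991·√4.9995)
   = [0.714773 + 0.863666] / 1.115966 = 1.414415
d₂ = d₁ − σ√T = 1.414415 − 1.115966 = 0.298450
N(d₁) = 0.921380,  N(d₂) = 0.617320,  e^(−rT) = 0.785861
E₀ = V₀·N(d₁) − D·e^(−rT)·N(d₂)
   = 536.0012·0.921380 − 262.2670·0.785861·0.617320 = 366.627872
B₀ = V₀ − E₀ = 536.0012 − 366.627872 = 169.373328

B0=169.3733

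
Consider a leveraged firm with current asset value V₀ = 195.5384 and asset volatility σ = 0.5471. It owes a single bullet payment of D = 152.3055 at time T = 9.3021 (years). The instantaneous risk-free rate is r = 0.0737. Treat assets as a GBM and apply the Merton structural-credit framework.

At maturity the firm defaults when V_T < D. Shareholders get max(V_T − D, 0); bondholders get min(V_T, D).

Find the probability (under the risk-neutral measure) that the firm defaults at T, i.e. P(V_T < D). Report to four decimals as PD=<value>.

PD=0.6078

d₁ = [ln(V₀/D) + (r + σ²/2)T] / (σ√T)
   = [ln(195.5384/152.3055) + (0.0737 + 0.5·0.5471²)·9.3021] / (0.5471·√9.3021)
   = [0.249868 + 2.077710] / 1.668619 = 1.394913
d₂ = d₁ − σ√T = 1.394913 − 1.668619 = -0.273706
risk-neutral PD = N(−d₂) = N(0.273706) = 0.607845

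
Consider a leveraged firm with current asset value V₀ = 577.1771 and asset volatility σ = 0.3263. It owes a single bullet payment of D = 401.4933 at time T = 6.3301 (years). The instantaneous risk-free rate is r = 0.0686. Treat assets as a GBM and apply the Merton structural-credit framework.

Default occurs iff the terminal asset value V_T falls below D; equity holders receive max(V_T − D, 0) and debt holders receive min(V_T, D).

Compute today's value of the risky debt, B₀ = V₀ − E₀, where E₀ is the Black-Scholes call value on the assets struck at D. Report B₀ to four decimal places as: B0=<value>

B0=233.5149

d₁ = [ln(V₀/D) + (r + σ²/2)T] / (σ√T)
   = [ln(577.1771/401.4933) + (0.0686 + 0.5·0.3263²)·6.3301] / (0.3263·√6.3301)
   = [0.362958 + 0.771233] / 0.820961 = 1.381542
d₂ = d₁ − σ√T = 1.381542 − 0.820961 = 0.560581
N(d₁) = 0.916444,  N(d₂) = 0.712458,  e^(−rT) = 0.647754
E₀ = V₀·N(d₁) − D·e^(−rT)·N(d₂)
   = 577.1771·0.916444 − 401.4933·0.647754·0.712458 = 343.662196
B₀ = V₀ − E₀ = 577.1771 − 343.662196 = 233.514904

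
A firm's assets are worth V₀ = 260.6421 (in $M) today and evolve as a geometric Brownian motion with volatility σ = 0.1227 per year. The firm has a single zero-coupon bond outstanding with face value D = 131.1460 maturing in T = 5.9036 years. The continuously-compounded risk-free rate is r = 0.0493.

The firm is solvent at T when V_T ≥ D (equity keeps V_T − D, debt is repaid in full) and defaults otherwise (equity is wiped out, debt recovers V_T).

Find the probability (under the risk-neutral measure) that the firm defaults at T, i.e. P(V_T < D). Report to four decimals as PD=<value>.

d₁ = [ln(V₀/D) + (r + σ²/2)T] / (σ√T)
   = [ln(260.6421/131.1460) + (0.0493 + 0.5·0.1227²)·5.9036] / (0.1227·√5.9036)
   = [0.686837 + 0.335488] / 0.298128 = 3.429145
d₂ = d₁ − σ√T = 3.429145 − 0.298128 = 3.131017
risk-neutral PD = N(−d₂) = N(-3.131017) = 0.000871

PD=0.0009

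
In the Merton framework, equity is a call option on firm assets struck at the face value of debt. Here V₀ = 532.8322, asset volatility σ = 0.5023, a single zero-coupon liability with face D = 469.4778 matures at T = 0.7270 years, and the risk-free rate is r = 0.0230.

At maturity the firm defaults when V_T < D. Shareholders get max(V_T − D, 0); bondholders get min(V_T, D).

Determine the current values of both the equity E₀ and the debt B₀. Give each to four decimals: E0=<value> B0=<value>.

E0=124.4828 B0=408.3494

d₁ = [ln(V₀/D) + (r + σ²/2)T] / (σ√T)
   = [ln(532.8322/469.4778) + (0.0230 + 0.5·0.5023²)·0.7270] / (0.5023·√0.7270)
   = [0.126586 + 0.108434] / 0.428283 = 0.548749
d₂ = d₁ − σ√T = 0.548749 − 0.428283 = 0.120466
N(d₁) = 0.708411,  N(d₂) = 0.547943,  e^(−rT) = 0.983418
E₀ = V₀·N(d₁) − D·e^(−rT)·N(d₂)
   = 532.8322·0.708411 − 469.4778·0.983418·0.547943 = 124.482781
B₀ = V₀ − E₀ = 532.8322 − 124.482781 = 408.349419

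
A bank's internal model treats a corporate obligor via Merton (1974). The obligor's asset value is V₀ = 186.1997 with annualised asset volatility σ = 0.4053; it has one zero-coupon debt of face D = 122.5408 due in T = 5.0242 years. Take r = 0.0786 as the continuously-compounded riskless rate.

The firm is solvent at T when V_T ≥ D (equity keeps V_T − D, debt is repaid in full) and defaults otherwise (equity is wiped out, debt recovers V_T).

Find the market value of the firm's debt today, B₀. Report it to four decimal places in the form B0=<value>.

B0=71.8446

d₁ = [ln(V₀/D) + (r + σ²/2)T] / (σ√T)
   = [ln(186.1997/122.5408) + (0.0786 + 0.5·0.4053²)·5.0242] / (0.4053·√5.0242)
   = [0.418376 + 0.807560] / 0.908469 = 1.349453
d₂ = d₁ − σ√T = 1.349453 − 0.908469 = 0.440984
N(d₁) = 0.911404,  N(d₂) = 0.670388,  e^(−rT) = 0.673746
E₀ = V₀·N(d₁) − D·e^(−rT)·N(d₂)
   = 186.1997·0.911404 − 122.5408·0.673746·0.670388 = 114.355065
B₀ = V₀ − E₀ = 186.1997 − 114.355065 = 71.844635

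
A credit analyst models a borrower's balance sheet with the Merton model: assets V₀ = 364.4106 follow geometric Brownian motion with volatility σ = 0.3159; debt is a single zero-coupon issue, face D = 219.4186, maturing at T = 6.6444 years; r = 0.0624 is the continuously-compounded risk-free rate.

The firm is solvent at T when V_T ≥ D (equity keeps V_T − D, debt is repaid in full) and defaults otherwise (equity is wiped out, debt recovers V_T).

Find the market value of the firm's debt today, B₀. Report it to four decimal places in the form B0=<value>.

d₁ = [ln(V₀/D) + (r + σ²/2)T] / (σ√T)
   = [ln(364.4106/219.4186) + (0.0624 + 0.5·0.3159²)·6.6444] / (0.3159·√6.6444)
   = [0.507300 + 0.746142] / 0.814287 = 1.539312
d₂ = d₁ − σ√T = 1.539312 − 0.814287 = 0.725025
N(d₁) = 0.938136,  N(d₂) = 0.765782,  e^(−rT) = 0.660597
E₀ = V₀·N(d₁) − D·e^(−rT)·N(d₂)
   = 364.4106·0.938136 − 219.4186·0.660597·0.765782 = 230.868635
B₀ = V₀ − E₀ = 364.4106 − 230.868635 = 133.541965

B0=133.5420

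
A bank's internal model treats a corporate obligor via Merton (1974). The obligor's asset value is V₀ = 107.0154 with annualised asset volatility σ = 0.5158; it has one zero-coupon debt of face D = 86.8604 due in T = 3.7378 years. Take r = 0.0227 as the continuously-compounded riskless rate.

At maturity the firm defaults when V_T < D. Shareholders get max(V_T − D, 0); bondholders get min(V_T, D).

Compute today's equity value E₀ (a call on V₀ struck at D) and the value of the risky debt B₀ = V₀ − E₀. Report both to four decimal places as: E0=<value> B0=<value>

d₁ = [ln(V₀/D) + (r + σ²/2)T] / (σ√T)
   = [ln(107.0154/86.8604) + (0.0227 + 0.5·0.5158²)·3.7378] / (0.5158·√3.7378)
   = [0.208671 + 0.582068] / 0.997216 = 0.792946
d₂ = d₁ − σ√T = 0.792946 − 0.997216 = -0.204270
N(d₁) = 0.786095,  N(d₂) = 0.419071,  e^(−rT) = 0.918652
E₀ = V₀·N(d₁) − D·e^(−rT)·N(d₂)
   = 107.0154·0.786095 − 86.8604·0.918652·0.419071 = 50.684751
B₀ = V₀ − E₀ = 107.0154 − 50.684751 = 56.330649

E0=50.6848 B0=56.3306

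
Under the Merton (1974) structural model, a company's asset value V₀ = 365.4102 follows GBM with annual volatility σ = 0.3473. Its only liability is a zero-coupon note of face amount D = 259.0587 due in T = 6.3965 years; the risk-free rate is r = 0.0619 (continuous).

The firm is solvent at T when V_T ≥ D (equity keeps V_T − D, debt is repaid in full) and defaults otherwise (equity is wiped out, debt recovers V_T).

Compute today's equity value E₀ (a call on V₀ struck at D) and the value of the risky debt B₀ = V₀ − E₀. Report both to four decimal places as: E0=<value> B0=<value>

d₁ = [ln(V₀/D) + (r + σ²/2)T] / (σ√T)
   = [ln(365.4102/259.0587) + (0.0619 + 0.5·0.3473²)·6.3965] / (0.3473·√6.3965)
   = [0.343966 + 0.781708] / 0.878367 = 1.281553
d₂ = d₁ − σ√T = 1.281553 − 0.878367 = 0.403186
N(d₁) = 0.900000,  N(d₂) = 0.656594,  e^(−rT) = 0.673045
E₀ = V₀·N(d₁) − D·e^(−rT)·N(d₂)
   = 365.4102·0.900000 − 259.0587·0.673045·0.656594 = 214.386723
B₀ = V₀ − E₀ = 365.4102 − 214.386723 = 151.023477

E0=214.3867 B0=151.0235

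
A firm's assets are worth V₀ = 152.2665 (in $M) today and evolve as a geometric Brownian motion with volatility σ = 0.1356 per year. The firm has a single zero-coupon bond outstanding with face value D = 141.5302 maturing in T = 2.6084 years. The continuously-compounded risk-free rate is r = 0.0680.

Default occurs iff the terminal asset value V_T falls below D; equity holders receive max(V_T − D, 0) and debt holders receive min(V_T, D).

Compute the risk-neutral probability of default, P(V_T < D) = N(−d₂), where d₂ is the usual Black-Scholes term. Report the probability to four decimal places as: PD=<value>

d₁ = [ln(V₀/D) + (r + σ²/2)T] / (σ√T)
   = [ln(152.2665/141.5302) + (0.0680 + 0.5·0.1356²)·2.6084] / (0.1356·√2.6084)
   = [0.073119 + 0.201352] / 0.219001 = 1.253285
d₂ = d₁ − σ√T = 1.253285 − 0.219001 = 1.034284
risk-neutral PD = N(−d₂) = N(-1.034284) = 0.150502

PD=0.1505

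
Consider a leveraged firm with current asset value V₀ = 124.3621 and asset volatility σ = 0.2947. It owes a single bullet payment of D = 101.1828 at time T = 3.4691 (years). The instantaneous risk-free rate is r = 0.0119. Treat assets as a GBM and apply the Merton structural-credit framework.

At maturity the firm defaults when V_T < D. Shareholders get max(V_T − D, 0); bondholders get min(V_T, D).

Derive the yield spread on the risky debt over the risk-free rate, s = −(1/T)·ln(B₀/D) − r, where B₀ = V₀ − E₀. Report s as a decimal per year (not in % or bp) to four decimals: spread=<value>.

spread=0.0402

d₁ = [ln(V₀/D) + (r + σ²/2)T] / (σ√T)
   = [ln(124.3621/101.1828) + (0.0119 + 0.5·0.2947²)·3.4691] / (0.2947·√3.4691)
   = [0.206269 + 0.191925] / 0.548894 = 0.725447
d₂ = d₁ − σ√T = 0.725447 − 0.548894 = 0.176553
N(d₁) = 0.765911,  N(d₂) = 0.570070,  e^(−rT) = 0.959558
E₀ = V₀·N(d₁) − D·e^(−rT)·N(d₂)
   = 124.3621·0.765911 − 101.1828·0.959558·0.570070 = 39.901744
B₀ = V₀ − E₀ = 124.3621 − 39.901744 = 84.460356
spread = −(1/T)·ln(B₀/D) − r = −(1/3.4691)·ln(84.460356/101.1828) − 0.0119 = 0.04017302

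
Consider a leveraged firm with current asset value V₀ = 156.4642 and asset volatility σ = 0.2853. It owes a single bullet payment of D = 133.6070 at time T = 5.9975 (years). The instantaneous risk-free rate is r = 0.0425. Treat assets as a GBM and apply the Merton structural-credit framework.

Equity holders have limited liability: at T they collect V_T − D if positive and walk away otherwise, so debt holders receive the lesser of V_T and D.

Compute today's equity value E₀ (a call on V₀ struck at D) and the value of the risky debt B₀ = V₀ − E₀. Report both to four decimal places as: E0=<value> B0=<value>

d₁ = [ln(V₀/D) + (r + σ²/2)T] / (σ√T)
   = [ln(156.4642/133.6070) + (0.0425 + 0.5·0.2853²)·5.9975] / (0.2853·√5.9975)
   = [0.157925 + 0.498980] / 0.698694 = 0.940190
d₂ = d₁ − σ√T = 0.940190 − 0.698694 = 0.241496
N(d₁) = 0.826440,  N(d₂) = 0.595415,  e^(−rT) = 0.774999
E₀ = V₀·N(d₁) − D·e^(−rT)·N(d₂)
   = 156.4642·0.826440 − 133.6070·0.774999·0.595415 = 67.655888
B₀ = V₀ − E₀ = 156.4642 − 67.655888 = 88.808312

E0=67.6559 B0=88.8083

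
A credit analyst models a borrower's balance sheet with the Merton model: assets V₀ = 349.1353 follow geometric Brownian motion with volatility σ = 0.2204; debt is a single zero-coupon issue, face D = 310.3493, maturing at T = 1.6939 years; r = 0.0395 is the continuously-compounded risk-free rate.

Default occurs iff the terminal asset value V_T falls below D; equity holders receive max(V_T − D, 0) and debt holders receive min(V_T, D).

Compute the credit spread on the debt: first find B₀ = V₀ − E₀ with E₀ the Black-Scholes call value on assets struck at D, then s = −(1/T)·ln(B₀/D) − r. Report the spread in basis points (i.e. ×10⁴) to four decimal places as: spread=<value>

spread=297.2670

d₁ = [ln(V₀/D) + (r + σ²/2)T] / (σ√T)
   = [ln(349.1353/310.3493) + (0.0395 + 0.5·0.2204²)·1.6939] / (0.2204·√1.6939)
   = [0.117761 + 0.108051] / 0.286850 = 0.787211
d₂ = d₁ − σ√T = 0.787211 − 0.286850 = 0.500360
N(d₁) = 0.784421,  N(d₂) = 0.691589,  e^(−rT) = 0.935280
E₀ = V₀·N(d₁) − D·e^(−rT)·N(d₂)
   = 349.1353·0.784421 − 310.3493·0.935280·0.691589 = 73.125787
B₀ = V₀ − E₀ = 349.1353 − 73.125787 = 276.009513
spread = −(1/T)·ln(B₀/D) − r = −(1/1.6939)·ln(276.009513/310.3493) − 0.0395 = 0.02972670
in basis points: 0.02972670 × 10⁴ = 297.2670 bp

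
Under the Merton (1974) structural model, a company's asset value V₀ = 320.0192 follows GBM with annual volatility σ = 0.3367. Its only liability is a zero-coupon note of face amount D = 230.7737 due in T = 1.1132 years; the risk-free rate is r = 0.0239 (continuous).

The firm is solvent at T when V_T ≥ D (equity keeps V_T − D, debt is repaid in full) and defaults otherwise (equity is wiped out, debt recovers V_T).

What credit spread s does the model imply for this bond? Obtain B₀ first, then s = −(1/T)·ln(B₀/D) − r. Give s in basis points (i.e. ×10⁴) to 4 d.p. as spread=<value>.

spread=322.7316

d₁ = [ln(V₀/D) + (r + σ²/2)T] / (σ√T)
   = [ln(320.0192/230.7737) + (0.0239 + 0.5·0.3367²)·1.1132] / (0.3367·√1.1132)
   = [0.326943 + 0.089705] / 0.355246 = 1.172845
d₂ = d₁ − σ√T = 1.172845 − 0.355246 = 0.817598
N(d₁) = 0.879571,  N(d₂) = 0.793207,  e^(−rT) = 0.973745
E₀ = V₀·N(d₁) − D·e^(−rT)·N(d₂)
   = 320.0192·0.879571 − 230.7737·0.973745·0.793207 = 103.234300
B₀ = V₀ − E₀ = 320.0192 − 103.234300 = 216.784900
spread = −(1/T)·ln(B₀/D) − r = −(1/1.1132)·ln(216.784900/230.7737) − 0.0239 = 0.03227316
in basis points: 0.03227316 × 10⁴ = 322.7316 bp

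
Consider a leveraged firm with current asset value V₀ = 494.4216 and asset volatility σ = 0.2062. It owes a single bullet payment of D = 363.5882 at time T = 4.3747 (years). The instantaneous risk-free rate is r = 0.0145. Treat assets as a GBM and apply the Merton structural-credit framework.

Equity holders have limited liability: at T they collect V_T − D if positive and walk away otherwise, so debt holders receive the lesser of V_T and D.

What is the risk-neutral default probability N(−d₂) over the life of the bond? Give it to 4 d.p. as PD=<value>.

PD=0.2597

d₁ = [ln(V₀/D) + (r + σ²/2)T] / (σ√T)
   = [ln(494.4216/363.5882) + (0.0145 + 0.5·0.2062²)·4.3747] / (0.2062·√4.3747)
   = [0.307367 + 0.156436] / 0.431283 = 1.075401
d₂ = d₁ − σ√T = 1.075401 − 0.431283 = 0.644117
risk-neutral PD = N(−d₂) = N(-0.644117) = 0.259750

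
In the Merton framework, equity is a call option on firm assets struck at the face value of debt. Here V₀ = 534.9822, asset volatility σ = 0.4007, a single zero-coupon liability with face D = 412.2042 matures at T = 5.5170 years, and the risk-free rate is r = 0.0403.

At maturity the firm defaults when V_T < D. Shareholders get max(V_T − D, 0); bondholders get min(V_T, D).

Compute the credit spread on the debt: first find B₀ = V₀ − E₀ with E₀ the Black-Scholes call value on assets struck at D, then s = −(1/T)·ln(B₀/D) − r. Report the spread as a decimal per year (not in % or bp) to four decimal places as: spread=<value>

d₁ = [ln(V₀/D) + (r + σ²/2)T] / (σ√T)
   = [ln(534.9822/412.2042) + (0.0403 + 0.5·0.4007²)·5.5170] / (0.4007·√5.5170)
   = [0.260715 + 0.665241] / 0.941176 = 0.983829
d₂ = d₁ − σ√T = 0.983829 − 0.941176 = 0.042653
N(d₁) = 0.837400,  N(d₂) = 0.517011,  e^(−rT) = 0.800647
E₀ = V₀·N(d₁) − D·e^(−rT)·N(d₂)
   = 534.9822·0.837400 − 412.2042·0.800647·0.517011 = 277.365049
B₀ = V₀ − E₀ = 534.9822 − 277.365049 = 257.617151
spread = −(1/T)·ln(B₀/D) − r = −(1/5.5170)·ln(257.617151/412.2042) − 0.0403 = 0.04489925

spread=0.0449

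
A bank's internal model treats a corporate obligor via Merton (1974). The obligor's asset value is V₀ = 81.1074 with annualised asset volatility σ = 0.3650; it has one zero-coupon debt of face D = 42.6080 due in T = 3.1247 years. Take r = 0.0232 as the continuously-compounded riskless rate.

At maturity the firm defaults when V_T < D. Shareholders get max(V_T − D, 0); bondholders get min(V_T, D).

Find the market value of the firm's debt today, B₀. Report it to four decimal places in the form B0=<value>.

B0=37.2506

d₁ = [ln(V₀/D) + (r + σ²/2)T] / (σ√T)
   = [ln(81.1074/42.6080) + (0.0232 + 0.5·0.3650²)·3.1247] / (0.3650·√3.1247)
   = [0.643732 + 0.280637] / 0.645204 = 1.432678
d₂ = d₁ − σ√T = 1.432678 − 0.645204 = 0.787474
N(d₁) = 0.924025,  N(d₂) = 0.784498,  e^(−rT) = 0.930072
E₀ = V₀·N(d₁) − D·e^(−rT)·N(d₂)
   = 81.1074·0.924025 − 42.6080·0.930072·0.784498 = 43.856786
B₀ = V₀ − E₀ = 81.1074 − 43.856786 = 37.250614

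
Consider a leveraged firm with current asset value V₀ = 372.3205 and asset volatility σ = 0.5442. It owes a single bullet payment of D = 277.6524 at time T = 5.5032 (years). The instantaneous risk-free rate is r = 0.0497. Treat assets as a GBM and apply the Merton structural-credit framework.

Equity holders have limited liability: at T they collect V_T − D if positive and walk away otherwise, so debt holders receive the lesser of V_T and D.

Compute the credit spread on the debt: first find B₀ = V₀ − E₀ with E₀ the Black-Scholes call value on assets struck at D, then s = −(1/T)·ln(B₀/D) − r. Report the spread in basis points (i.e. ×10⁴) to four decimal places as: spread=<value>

d₁ = [ln(V₀/D) + (r + σ²/2)T] / (σ√T)
   = [ln(372.3205/277.6524) + (0.0497 + 0.5·0.5442²)·5.5032] / (0.5442·√5.5032)
   = [0.293385 + 1.088405] / 1.276633 = 1.082371
d₂ = d₁ − σ√T = 1.082371 − 1.276633 = -0.194263
N(d₁) = 0.860456,  N(d₂) = 0.422985,  e^(−rT) = 0.760705
E₀ = V₀·N(d₁) − D·e^(−rT)·N(d₂)
   = 372.3205·0.860456 − 277.6524·0.760705·0.422985 = 231.026034
B₀ = V₀ − E₀ = 372.3205 − 231.026034 = 141.294466
spread = −(1/T)·ln(B₀/D) − r = −(1/5.5032)·ln(141.294466/277.6524) − 0.0497 = 0.07305110
in basis points: 0.07305110 × 10⁴ = 730.5110 bp

spread=730.5110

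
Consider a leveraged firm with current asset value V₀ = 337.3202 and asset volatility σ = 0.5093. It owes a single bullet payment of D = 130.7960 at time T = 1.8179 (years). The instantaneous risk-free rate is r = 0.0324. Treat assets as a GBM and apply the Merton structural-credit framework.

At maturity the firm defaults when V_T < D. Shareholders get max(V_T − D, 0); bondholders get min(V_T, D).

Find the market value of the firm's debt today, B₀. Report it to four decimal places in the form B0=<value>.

B0=119.0594

d₁ = [ln(V₀/D) + (r + σ²/2)T] / (σ√T)
   = [ln(337.3202/130.7960) + (0.0324 + 0.5·0.5093²)·1.8179] / (0.5093·√1.8179)
   = [0.947394 + 0.294669] / 0.686687 = 1.808777
d₂ = d₁ − σ√T = 1.808777 − 0.686687 = 1.122090
N(d₁) = 0.964757,  N(d₂) = 0.869088,  e^(−rT) = 0.942801
E₀ = V₀·N(d₁) − D·e^(−rT)·N(d₂)
   = 337.3202·0.964757 − 130.7960·0.942801·0.869088 = 218.260839
B₀ = V₀ − E₀ = 337.3202 − 218.260839 = 119.059361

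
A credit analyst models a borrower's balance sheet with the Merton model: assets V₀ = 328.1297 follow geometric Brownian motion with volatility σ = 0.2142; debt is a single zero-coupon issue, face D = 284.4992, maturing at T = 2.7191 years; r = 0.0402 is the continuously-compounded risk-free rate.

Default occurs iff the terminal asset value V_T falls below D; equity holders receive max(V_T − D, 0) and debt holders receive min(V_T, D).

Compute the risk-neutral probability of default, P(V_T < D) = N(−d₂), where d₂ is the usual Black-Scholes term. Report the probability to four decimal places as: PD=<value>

PD=0.2957

d₁ = [ln(V₀/D) + (r + σ²/2)T] / (σ√T)
   = [ln(328.1297/284.4992) + (0.0402 + 0.5·0.2142²)·2.7191] / (0.2142·√2.7191)
   = [0.142679 + 0.171686] / 0.353209 = 0.890024
d₂ = d₁ − σ√T = 0.890024 − 0.353209 = 0.536815
risk-neutral PD = N(−d₂) = N(-0.536815) = 0.295698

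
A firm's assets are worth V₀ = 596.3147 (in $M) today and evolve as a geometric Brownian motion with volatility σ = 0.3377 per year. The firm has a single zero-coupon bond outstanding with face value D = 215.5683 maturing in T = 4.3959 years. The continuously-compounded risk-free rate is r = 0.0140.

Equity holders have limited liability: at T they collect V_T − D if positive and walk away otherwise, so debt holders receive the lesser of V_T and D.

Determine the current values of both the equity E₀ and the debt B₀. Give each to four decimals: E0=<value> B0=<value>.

E0=400.1384 B0=196.1763

d₁ = [ln(V₀/D) + (r + σ²/2)T] / (σ√T)
   = [ln(596.3147/215.5683) + (0.0140 + 0.5·0.3377²)·4.3959] / (0.3377·√4.3959)
   = [1.017491 + 0.312200] / 0.708035 = 1.878000
d₂ = d₁ − σ√T = 1.878000 − 0.708035 = 1.169965
N(d₁) = 0.969809,  N(d₂) = 0.878992,  e^(−rT) = 0.940313
E₀ = V₀·N(d₁) − D·e^(−rT)·N(d₂)
   = 596.3147·0.969809 − 215.5683·0.940313·0.878992 = 400.138402
B₀ = V₀ − E₀ = 596.3147 − 400.138402 = 196.176298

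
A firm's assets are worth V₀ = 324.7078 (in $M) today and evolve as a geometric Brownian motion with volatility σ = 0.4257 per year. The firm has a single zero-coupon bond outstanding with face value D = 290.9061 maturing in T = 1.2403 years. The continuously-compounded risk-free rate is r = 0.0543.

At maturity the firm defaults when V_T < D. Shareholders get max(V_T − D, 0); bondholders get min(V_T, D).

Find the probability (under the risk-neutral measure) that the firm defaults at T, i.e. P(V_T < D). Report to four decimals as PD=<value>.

d₁ = [ln(V₀/D) + (r + σ²/2)T] / (σ√T)
   = [ln(324.7078/290.9061) + (0.0543 + 0.5·0.4257²)·1.2403] / (0.4257·√1.2403)
   = [0.109925 + 0.179732] / 0.474097 = 0.610967
d₂ = d₁ − σ√T = 0.610967 − 0.474097 = 0.136870
risk-neutral PD = N(−d₂) = N(-0.136870) = 0.445567

PD=0.4456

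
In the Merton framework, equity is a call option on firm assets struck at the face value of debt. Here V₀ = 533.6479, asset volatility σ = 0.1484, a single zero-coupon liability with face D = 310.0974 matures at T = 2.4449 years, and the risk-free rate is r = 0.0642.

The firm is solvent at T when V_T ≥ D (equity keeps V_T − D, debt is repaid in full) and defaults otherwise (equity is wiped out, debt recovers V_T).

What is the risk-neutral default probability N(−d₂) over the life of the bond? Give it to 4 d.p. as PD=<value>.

PD=0.0019

d₁ = [ln(V₀/D) + (r + σ²/2)T] / (σ√T)
   = [ln(533.6479/310.0974) + (0.0642 + 0.5·0.1484²)·2.4449] / (0.1484·√2.4449)
   = [0.542850 + 0.183884] / 0.232041 = 3.131922
d₂ = d₁ − σ√T = 3.131922 − 0.232041 = 2.899881
risk-neutral PD = N(−d₂) = N(-2.899881) = 0.001867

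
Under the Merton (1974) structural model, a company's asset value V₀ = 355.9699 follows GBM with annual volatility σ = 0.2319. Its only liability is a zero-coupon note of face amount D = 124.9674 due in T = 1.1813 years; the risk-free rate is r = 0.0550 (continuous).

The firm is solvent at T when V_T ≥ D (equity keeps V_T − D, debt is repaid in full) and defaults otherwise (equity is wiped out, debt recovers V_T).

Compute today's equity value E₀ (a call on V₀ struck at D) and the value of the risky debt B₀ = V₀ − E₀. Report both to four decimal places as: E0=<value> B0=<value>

E0=238.8637 B0=117.1062

d₁ = [ln(V₀/D) + (r + σ²/2)T] / (σ√T)
   = [ln(355.9699/124.9674) + (0.0550 + 0.5·0.2319²)·1.1813] / (0.2319·√1.1813)
   = [1.046793 + 0.096735] / 0.252047 = 4.536973
d₂ = d₁ − σ√T = 4.536973 − 0.252047 = 4.284926
N(d₁) = 0.999997,  N(d₂) = 0.999991,  e^(−rT) = 0.937094
E₀ = V₀·N(d₁) − D·e^(−rT)·N(d₂)
   = 355.9699·0.999997 − 124.9674·0.937094·0.999991 = 238.863733
B₀ = V₀ − E₀ = 355.9699 − 238.863733 = 117.106167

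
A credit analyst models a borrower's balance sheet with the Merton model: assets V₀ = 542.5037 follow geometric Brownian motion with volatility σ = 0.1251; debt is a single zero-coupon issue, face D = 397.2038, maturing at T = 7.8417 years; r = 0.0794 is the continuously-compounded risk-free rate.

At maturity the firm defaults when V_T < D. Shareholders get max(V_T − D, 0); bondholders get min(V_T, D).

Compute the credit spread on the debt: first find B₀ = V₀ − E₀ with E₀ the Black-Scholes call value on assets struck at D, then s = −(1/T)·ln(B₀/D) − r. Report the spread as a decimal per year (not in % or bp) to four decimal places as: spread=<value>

spread=0.0001

d₁ = [ln(V₀/D) + (r + σ²/2)T] / (σ√T)
   = [ln(542.5037/397.2038) + (0.0794 + 0.5·0.1251²)·7.8417] / (0.1251·√7.8417)
   = [0.311745 + 0.683992] / 0.350318 = 2.842383
d₂ = d₁ − σ√T = 2.842383 − 0.350318 = 2.492065
N(d₁) = 0.997761,  N(d₂) = 0.993650,  e^(−rT) = 0.536531
E₀ = V₀·N(d₁) − D·e^(−rT)·N(d₂)
   = 542.5037·0.997761 − 397.2038·0.536531·0.993650 = 329.530247
B₀ = V₀ − E₀ = 542.5037 − 329.530247 = 212.973453
spread = −(1/T)·ln(B₀/D) − r = −(1/7.8417)·ln(212.973453/397.2038) − 0.0794 = 0.00008302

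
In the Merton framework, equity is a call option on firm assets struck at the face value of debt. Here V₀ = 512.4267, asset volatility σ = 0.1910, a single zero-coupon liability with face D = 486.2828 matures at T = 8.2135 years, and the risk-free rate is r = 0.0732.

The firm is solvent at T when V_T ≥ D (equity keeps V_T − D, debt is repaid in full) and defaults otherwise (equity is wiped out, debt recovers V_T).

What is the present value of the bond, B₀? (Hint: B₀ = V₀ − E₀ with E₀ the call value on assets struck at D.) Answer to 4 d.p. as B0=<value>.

d₁ = [ln(V₀/D) + (r + σ²/2)T] / (σ√T)
   = [ln(512.4267/486.2828) + (0.0732 + 0.5·0.1910²)·8.2135] / (0.1910·√8.2135)
   = [0.052367 + 0.751047] / 0.547391 = 1.467715
d₂ = d₁ − σ√T = 1.467715 − 0.547391 = 0.920325
N(d₁) = 0.928909,  N(d₂) = 0.821298,  e^(−rT) = 0.548138
E₀ = V₀·N(d₁) − D·e^(−rT)·N(d₂)
   = 512.4267·0.928909 − 486.2828·0.548138·0.821298 = 257.080729
B₀ = V₀ − E₀ = 512.4267 − 257.080729 = 255.345971

B0=255.3460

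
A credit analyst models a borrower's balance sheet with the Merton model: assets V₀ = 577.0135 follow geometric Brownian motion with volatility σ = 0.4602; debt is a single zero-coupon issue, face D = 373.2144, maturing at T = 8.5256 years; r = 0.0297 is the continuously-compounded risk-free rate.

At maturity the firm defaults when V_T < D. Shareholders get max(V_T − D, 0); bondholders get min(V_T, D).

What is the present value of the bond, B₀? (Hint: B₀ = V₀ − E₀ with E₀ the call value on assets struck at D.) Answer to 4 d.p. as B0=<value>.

B0=194.6877

d₁ = [ln(V₀/D) + (r + σ²/2)T] / (σ√T)
   = [ln(577.0135/373.2144) + (0.0297 + 0.5·0.4602²)·8.5256] / (0.4602·√8.5256)
   = [0.435713 + 1.156003] / 1.343721 = 1.184558
d₂ = d₁ − σ√T = 1.184558 − 1.343721 = -0.159163
N(d₁) = 0.881904,  N(d₂) = 0.436770,  e^(−rT) = 0.776305
E₀ = V₀·N(d₁) − D·e^(−rT)·N(d₂)
   = 577.0135·0.881904 − 373.2144·0.776305·0.436770 = 382.325849
B₀ = V₀ − E₀ = 577.0135 − 382.325849 = 194.687651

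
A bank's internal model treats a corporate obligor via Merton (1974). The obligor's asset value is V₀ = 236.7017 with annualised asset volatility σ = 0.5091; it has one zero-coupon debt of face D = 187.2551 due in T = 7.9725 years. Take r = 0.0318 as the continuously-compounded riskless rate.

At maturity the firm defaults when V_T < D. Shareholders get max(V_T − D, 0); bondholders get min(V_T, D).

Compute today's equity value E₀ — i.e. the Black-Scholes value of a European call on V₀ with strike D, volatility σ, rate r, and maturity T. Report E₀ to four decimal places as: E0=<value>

d₁ = [ln(V₀/D) + (r + σ²/2)T] / (σ√T)
   = [ln(236.7017/187.2551) + (0.0318 + 0.5·0.5091²)·7.9725] / (0.5091·√7.9725)
   = [0.234329 + 1.286693] / 1.437475 = 1.058120
d₂ = d₁ − σ√T = 1.058120 − 1.437475 = -0.379355
N(d₁) = 0.855000,  N(d₂) = 0.352212,  e^(−rT) = 0.776060
E₀ = V₀·N(d₁) − D·e^(−rT)·N(d₂)
   = 236.7017·0.855000 − 187.2551·0.776060·0.352212 = 151.195993

E0=151.1960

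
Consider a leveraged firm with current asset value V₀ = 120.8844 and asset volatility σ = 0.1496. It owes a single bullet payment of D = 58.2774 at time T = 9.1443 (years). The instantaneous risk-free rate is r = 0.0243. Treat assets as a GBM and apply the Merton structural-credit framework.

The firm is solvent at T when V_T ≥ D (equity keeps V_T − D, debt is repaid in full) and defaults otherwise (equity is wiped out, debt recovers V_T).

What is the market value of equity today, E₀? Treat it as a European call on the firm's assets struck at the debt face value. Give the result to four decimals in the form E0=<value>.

d₁ = [ln(V₀/D) + (r + σ²/2)T] / (σ√T)
   = [ln(120.8844/58.2774) + (0.0243 + 0.5·0.1496²)·9.1443] / (0.1496·√9.1443)
   = [0.729620 + 0.324532] / 0.452384 = 2.330218
d₂ = d₁ − σ√T = 2.330218 − 0.452384 = 1.877834
N(d₁) = 0.990103,  N(d₂) = 0.969798,  e^(−rT) = 0.800750
E₀ = V₀·N(d₁) − D·e^(−rT)·N(d₂)
   = 120.8844·0.990103 − 58.2774·0.800750·0.969798 = 74.431732

E0=74.4317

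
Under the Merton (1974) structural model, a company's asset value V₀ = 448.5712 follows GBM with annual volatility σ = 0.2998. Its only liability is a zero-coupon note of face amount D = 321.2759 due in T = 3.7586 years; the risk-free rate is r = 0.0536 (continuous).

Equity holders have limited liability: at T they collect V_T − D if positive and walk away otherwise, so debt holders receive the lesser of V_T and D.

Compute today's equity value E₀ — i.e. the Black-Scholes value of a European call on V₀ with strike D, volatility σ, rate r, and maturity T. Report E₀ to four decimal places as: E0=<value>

d₁ = [ln(V₀/D) + (r + σ²/2)T] / (σ√T)
   = [ln(448.5712/321.2759) + (0.0536 + 0.5·0.2998²)·3.7586] / (0.2998·√3.7586)
   = [0.333767 + 0.370373] / 0.581226 = 1.211474
d₂ = d₁ − σ√T = 1.211474 − 0.581226 = 0.630249
N(d₁) = 0.887143,  N(d₂) = 0.735734,  e^(−rT) = 0.817535
E₀ = V₀·N(d₁) − D·e^(−rT)·N(d₂)
   = 448.5712·0.887143 − 321.2759·0.817535·0.735734 = 204.703040

E0=204.7030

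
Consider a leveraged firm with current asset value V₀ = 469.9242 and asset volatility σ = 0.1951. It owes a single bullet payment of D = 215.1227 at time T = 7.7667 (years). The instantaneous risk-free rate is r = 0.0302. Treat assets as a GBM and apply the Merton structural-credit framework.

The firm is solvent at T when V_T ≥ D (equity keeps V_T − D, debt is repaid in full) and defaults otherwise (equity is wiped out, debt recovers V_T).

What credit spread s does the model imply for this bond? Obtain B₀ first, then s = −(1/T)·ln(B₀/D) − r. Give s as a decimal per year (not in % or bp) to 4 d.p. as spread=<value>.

d₁ = [ln(V₀/D) + (r + σ²/2)T] / (σ√T)
   = [ln(469.9242/215.1227) + (0.0302 + 0.5·0.1951²)·7.7667] / (0.1951·√7.7667)
   = [0.781363 + 0.382370] / 0.543720 = 2.140316
d₂ = d₁ − σ√T = 2.140316 − 0.543720 = 1.596595
N(d₁) = 0.983835,  N(d₂) = 0.944822,  e^(−rT) = 0.790923
E₀ = V₀·N(d₁) − D·e^(−rT)·N(d₂)
   = 469.9242·0.983835 − 215.1227·0.790923·0.944822 = 301.570787
B₀ = V₀ − E₀ = 469.9242 − 301.570787 = 168.353413
spread = −(1/T)·ln(B₀/D) − r = −(1/7.7667)·ln(168.353413/215.1227) − 0.0302 = 0.00136336

spread=0.0014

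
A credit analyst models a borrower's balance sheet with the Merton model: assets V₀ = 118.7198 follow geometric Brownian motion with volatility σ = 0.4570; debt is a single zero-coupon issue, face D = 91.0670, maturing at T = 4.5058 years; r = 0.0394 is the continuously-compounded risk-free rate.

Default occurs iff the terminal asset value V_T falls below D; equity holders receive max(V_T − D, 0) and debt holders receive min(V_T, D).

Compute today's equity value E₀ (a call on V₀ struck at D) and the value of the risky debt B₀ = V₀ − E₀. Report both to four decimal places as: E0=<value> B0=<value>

d₁ = [ln(V₀/D) + (r + σ²/2)T] / (σ√T)
   = [ln(118.7198/91.0670) + (0.0394 + 0.5·0.4570²)·4.5058] / (0.4570·√4.5058)
   = [0.265171 + 0.648044] / 0.970068 = 0.941393
d₂ = d₁ − σ√T = 0.941393 − 0.970068 = -0.028675
N(d₁) = 0.826748,  N(d₂) = 0.488562,  e^(−rT) = 0.837337
E₀ = V₀·N(d₁) − D·e^(−rT)·N(d₂)
   = 118.7198·0.826748 − 91.0670·0.837337·0.488562 = 60.896694
B₀ = V₀ − E₀ = 118.7198 − 60.896694 = 57.823106

E0=60.8967 B0=57.8231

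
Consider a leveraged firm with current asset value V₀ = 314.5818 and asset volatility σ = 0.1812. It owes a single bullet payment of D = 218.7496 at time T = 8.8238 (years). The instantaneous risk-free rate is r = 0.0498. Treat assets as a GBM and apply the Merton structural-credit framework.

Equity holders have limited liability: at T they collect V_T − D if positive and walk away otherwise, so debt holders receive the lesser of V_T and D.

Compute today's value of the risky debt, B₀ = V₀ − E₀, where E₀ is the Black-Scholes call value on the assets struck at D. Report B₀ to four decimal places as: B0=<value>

d₁ = [ln(V₀/D) + (r + σ²/2)T] / (σ√T)
   = [ln(314.5818/218.7496) + (0.0498 + 0.5·0.1812²)·8.8238] / (0.1812·√8.8238)
   = [0.363316 + 0.584283] / 0.538252 = 1.760511
d₂ = d₁ − σ√T = 1.760511 − 0.538252 = 1.222259
N(d₁) = 0.960839,  N(d₂) = 0.889195,  e^(−rT) = 0.644407
E₀ = V₀·N(d₁) − D·e^(−rT)·N(d₂)
   = 314.5818·0.960839 − 218.7496·0.644407·0.889195 = 176.918355
B₀ = V₀ − E₀ = 314.5818 − 176.918355 = 137.663445

B0=137.6634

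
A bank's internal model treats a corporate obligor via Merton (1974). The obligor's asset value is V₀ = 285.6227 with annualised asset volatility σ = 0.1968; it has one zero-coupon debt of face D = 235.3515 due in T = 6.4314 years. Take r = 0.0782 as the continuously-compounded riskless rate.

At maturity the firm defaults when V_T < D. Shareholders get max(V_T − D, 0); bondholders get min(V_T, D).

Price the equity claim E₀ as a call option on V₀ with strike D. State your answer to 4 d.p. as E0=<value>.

d₁ = [ln(V₀/D) + (r + σ²/2)T] / (σ√T)
   = [ln(285.6227/235.3515) + (0.0782 + 0.5·0.1968²)·6.4314] / (0.1968·√6.4314)
   = [0.193592 + 0.627480] / 0.499089 = 1.645142
d₂ = d₁ − σ√T = 1.645142 − 0.499089 = 1.146053
N(d₁) = 0.950030,  N(d₂) = 0.874113,  e^(−rT) = 0.604753
E₀ = V₀·N(d₁) − D·e^(−rT)·N(d₂)
   = 285.6227·0.950030 − 235.3515·0.604753·0.874113 = 146.937948

E0=146.9379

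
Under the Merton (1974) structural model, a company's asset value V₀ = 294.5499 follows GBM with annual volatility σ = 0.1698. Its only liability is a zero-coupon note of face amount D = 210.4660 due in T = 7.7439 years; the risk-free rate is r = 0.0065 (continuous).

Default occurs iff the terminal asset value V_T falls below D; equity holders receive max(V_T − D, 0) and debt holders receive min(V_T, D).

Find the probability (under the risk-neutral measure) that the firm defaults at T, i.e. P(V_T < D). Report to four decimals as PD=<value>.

PD=0.2804

d₁ = [ln(V₀/D) + (r + σ²/2)T] / (σ√T)
   = [ln(294.5499/210.4660) + (0.0065 + 0.5·0.1698²)·7.7439] / (0.1698·√7.7439)
   = [0.336124 + 0.161972] / 0.472517 = 1.054133
d₂ = d₁ − σ√T = 1.054133 − 0.472517 = 0.581616
risk-neutral PD = N(−d₂) = N(-0.581616) = 0.280413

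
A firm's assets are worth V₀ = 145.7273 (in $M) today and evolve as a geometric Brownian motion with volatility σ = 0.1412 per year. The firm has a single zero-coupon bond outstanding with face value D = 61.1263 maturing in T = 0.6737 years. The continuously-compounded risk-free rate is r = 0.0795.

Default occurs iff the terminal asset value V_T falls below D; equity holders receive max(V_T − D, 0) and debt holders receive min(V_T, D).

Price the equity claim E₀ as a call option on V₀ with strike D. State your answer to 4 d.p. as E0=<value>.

d₁ = [ln(V₀/D) + (r + σ²/2)T] / (σ√T)
   = [ln(145.7273/61.1263) + (0.0795 + 0.5·0.1412²)·0.6737] / (0.1412·√0.6737)
   = [0.868795 + 0.060275] / 0.115896 = 8.016419
d₂ = d₁ − σ√T = 8.016419 − 0.115896 = 7.900524
N(d₁) = 1.000000,  N(d₂) = 1.000000,  e^(−rT) = 0.947850
E₀ = V₀·N(d₁) − D·e^(−rT)·N(d₂)
   = 145.7273·1.000000 − 61.1263·0.947850·1.000000 = 87.788744

E0=87.7887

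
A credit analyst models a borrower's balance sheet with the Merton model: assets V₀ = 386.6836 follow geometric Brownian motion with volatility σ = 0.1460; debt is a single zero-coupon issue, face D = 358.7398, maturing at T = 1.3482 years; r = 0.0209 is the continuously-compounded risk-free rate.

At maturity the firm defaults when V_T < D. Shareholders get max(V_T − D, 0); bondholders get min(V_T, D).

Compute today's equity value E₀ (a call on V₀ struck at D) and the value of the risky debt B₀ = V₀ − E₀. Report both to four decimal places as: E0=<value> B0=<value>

E0=48.2443 B0=338.4393

d₁ = [ln(V₀/D) + (r + σ²/2)T] / (σ√T)
   = [ln(386.6836/358.7398) + (0.0209 + 0.5·0.1460²)·1.3482] / (0.1460·√1.3482)
   = [0.075009 + 0.042546] / 0.169524 = 0.693449
d₂ = d₁ − σ√T = 0.693449 − 0.169524 = 0.523926
N(d₁) = 0.755986,  N(d₂) = 0.699835,  e^(−rT) = 0.972216
E₀ = V₀·N(d₁) − D·e^(−rT)·N(d₂)
   = 386.6836·0.755986 − 358.7398·0.972216·0.699835 = 48.244261
B₀ = V₀ − E₀ = 386.6836 − 48.244261 = 338.439339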